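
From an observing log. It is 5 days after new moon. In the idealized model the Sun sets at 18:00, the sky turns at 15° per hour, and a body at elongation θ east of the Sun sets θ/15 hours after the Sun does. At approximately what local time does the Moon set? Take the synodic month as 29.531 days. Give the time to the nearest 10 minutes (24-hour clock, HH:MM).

The Moon has covered 5/29.531 of its cycle, so θ ≈ 360° × 5/29.531 = 61.0°.
The Moon trails the Sun by θ/15 = 61.0/15 ≈ 4.06 hours.
18:00 + 4.064 h ≈ 22:04 → 22:00 to the nearest ten minutes.

22:00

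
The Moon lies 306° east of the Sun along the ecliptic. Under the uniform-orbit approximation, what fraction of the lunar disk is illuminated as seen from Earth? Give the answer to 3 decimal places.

cos 306° = 0.588, so f = (1 − 0.588)/2 = 0.206.

0.206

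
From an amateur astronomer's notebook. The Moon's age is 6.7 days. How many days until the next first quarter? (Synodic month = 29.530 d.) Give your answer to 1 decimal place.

First quarter occurs at elongation 90°, i.e. at age 29.530 × 90/360 = 7.383 d.
So 0.683 days remain (7.383 − 6.7).

0.7 days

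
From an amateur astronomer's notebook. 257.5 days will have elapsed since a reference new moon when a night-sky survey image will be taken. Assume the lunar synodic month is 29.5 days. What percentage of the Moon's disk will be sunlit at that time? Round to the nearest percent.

Reduce mod P: 257.5 − 8×29.5 = 21.50 d into the current lunation.
The Moon has covered 21.50/29.5 of its cycle, so θ ≈ 360° × 21.50/29.5 = 262.4°.
cos 262.4° = (-0.133), so f = (1 − (-0.133))/2 = 0.566, so 57%.

57%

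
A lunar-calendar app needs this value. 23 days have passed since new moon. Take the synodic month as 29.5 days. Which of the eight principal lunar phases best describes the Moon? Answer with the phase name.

last quarter

θ ≈ 360° × 23/29.5 = 281°, which falls in the last quarter sector.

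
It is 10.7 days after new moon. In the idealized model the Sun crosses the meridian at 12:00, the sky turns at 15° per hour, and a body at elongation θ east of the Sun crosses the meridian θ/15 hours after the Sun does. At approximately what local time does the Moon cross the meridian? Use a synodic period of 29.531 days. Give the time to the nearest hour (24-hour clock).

21:00

Elongation θ = 360° × 10.7/29.531 ≈ 130.4°.
The Moon trails the Sun by θ/15 = 130.4/15 ≈ 8.70 hours.
12:00 + 8.70 h ≈ 20:42 → 21:00 to the nearest hour.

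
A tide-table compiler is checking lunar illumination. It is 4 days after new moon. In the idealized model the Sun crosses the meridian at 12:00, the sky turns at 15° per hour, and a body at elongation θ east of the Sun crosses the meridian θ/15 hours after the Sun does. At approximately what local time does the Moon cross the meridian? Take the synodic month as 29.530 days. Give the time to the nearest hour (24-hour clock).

Elongation θ = 360° × 4/29.530 ≈ 48.8°.
The Moon trails the Sun by θ/15 = 48.8/15 ≈ 3.25 hours.
12:00 + 3.25 h ≈ 15:15 → 15:00 to the nearest hour.

15:00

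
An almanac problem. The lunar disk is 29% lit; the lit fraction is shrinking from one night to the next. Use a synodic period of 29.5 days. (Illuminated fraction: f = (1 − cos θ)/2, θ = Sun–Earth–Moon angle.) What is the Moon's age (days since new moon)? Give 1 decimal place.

cos θ = 1 − 2f = 0.420, giving a principal value of 65.2°.
A waning Moon lies in 180°–360°, so θ = 360° − 65.2° = 294.8°.
Age = 29.5 × 294.8°/360° ≈ 24.16 days.

24.2 days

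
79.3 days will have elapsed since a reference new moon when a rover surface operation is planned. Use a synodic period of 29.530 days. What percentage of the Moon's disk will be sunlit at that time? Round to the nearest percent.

70%

79.3/29.530 = 2.685 lunations, so 2 complete cycles and 20.24 d into the next.
Elongation θ = 360° × 20.24/29.530 ≈ 246.7°.
Illuminated fraction = (1 − cos 246.7°)/2 = (1 − (-0.395))/2 ≈ 0.697, so 70%.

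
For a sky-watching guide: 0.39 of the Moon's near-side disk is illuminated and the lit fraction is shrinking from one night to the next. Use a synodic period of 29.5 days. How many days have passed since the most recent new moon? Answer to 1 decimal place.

cos θ = 1 − 2f = 0.220, giving a principal value of 77.3°.
Waning ⇒ past full, so θ = 360° − 77.3° = 282.7°.
That fraction of the synodic month is 282.7/360 × 29.5 d ≈ 23.17 d.

23.2 days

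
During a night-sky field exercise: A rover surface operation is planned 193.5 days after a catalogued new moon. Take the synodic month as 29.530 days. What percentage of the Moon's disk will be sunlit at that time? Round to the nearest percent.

97%

193.5/29.530 = 6.553 lunations, so 6 complete cycles and 16.32 d into the next.
The Moon has covered 16.32/29.530 of its cycle, so θ ≈ 360° × 16.32/29.530 = 199.0°.
Illuminated fraction = (1 − cos 199.0°)/2 = (1 − (-0.946))/2 ≈ 0.973, so 97%.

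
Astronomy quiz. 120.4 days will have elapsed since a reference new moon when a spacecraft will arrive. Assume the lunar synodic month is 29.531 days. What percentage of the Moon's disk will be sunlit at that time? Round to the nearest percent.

120.4 d spans 4 complete synodic months (4 × 29.531 = 118.12 d) plus 2.28 d.
The Moon has covered 2.28/29.531 of its cycle, so θ ≈ 360° × 2.28/29.531 = 27.7°.
Illuminated fraction = (1 − cos 27.7°)/2 = (1 − 0.885)/2 ≈ 0.057, so 6%.

6%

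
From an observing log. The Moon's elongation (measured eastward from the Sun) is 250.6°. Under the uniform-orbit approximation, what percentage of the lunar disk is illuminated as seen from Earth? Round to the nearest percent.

Half-versine of 250.6°: (1 − (-0.332))/2 = 0.666, i.e. 67%.

67%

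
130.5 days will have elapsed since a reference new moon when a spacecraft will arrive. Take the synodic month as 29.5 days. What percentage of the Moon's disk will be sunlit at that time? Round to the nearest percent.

Reduce mod P: 130.5 − 4×29.5 = 12.50 d into the current lunation.
Phase angle: θ = 360°·(12.50 d)/(29.5 d) = 152.5°.
Illuminated fraction = (1 − cos 152.5°)/2 = (1 − (-0.887))/2 ≈ 0.944, so 94%.

94%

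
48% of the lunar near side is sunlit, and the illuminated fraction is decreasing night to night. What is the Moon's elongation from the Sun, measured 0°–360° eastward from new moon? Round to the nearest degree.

272°

From f = (1 − cos θ)/2: cos θ = 1 − 2×0.48 = 0.040; arccos → 87.7°.
Waning ⇒ past full, so θ = 360° − 87.7° = 272.3°.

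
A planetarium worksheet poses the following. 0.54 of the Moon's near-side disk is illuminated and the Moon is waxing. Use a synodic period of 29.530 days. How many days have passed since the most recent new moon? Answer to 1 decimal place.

From f = (1 − cos θ)/2: cos θ = 1 − 2×0.54 = -0.080; arccos → 94.6°.
Waxing ⇒ before full, so θ = 94.6°.
At 360°/29.530 d per day, 94.6° corresponds to 7.76 days.

7.8 days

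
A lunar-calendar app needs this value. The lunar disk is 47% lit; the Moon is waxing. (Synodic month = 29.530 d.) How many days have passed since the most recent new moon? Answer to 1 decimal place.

7.1 days

From f = (1 − cos θ)/2: cos θ = 1 − 2×0.47 = 0.060; arccos → 86.6°.
Waxing ⇒ before full, so θ = 86.6°.
At 360°/29.530 d per day, 86.6° corresponds to 7.10 days.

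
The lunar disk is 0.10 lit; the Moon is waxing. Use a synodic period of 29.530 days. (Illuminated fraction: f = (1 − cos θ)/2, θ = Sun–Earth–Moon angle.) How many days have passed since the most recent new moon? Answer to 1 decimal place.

3.0 days

Invert f = (1 − cos θ)/2 to get cos θ = 1 − 2(0.10) = 0.800, hence θ₀ = arccos 0.800 = 36.9°.
The Moon is waxing (0°–180°), so θ = 36.9° directly.
At 360°/29.530 d per day, 36.9° corresponds to 3.02 days.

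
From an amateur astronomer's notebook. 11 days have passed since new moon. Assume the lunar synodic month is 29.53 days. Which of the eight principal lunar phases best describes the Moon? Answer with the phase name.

waxing gibbous

At 11/29.53 of the cycle, θ ≈ 134° — the waxing gibbous range.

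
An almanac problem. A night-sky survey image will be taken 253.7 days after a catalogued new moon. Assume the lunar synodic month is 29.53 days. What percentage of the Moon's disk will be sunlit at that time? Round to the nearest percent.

253.7 d spans 8 complete synodic months (8 × 29.53 = 236.24 d) plus 17.46 d.
Elongation θ = 360° × 17.46/29.53 ≈ 212.9°.
cos 212.9° = (-0.840), so f = (1 − (-0.840))/2 = 0.920, so 92%.

92%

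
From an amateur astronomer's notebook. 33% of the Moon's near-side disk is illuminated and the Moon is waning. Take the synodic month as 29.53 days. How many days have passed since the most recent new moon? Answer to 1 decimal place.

23.8 days

cos θ = 1 − 2f = 0.340, giving a principal value of 70.1°.
Waning ⇒ past full, so θ = 360° − 70.1° = 289.9°.
Age = 29.53 × 289.9°/360° ≈ 23.78 days.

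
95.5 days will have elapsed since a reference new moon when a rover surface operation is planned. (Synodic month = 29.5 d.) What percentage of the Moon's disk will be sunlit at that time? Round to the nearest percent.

46%

95.5/29.5 = 3.237 lunations, so 3 complete cycles and 7.00 d into the next.
The Moon has covered 7.00/29.5 of its cycle, so θ ≈ 360° × 7.00/29.5 = 85.4°.
cos 85.4° = 0.080, so f = (1 − 0.080)/2 = 0.460, so 46%.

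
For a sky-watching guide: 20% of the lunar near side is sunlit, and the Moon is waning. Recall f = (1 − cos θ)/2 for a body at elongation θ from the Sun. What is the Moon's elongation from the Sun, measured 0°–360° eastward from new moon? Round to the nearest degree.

307°

Invert f = (1 − cos θ)/2 to get cos θ = 1 − 2(0.20) = 0.600, hence θ₀ = arccos 0.600 = 53.1°.
Waning ⇒ past full, so θ = 360° − 53.1° = 306.9°.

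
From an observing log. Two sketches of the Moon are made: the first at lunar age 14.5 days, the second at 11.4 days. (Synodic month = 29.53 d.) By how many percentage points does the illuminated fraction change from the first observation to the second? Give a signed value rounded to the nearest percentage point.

-12 percentage points

θ₁ = 360° × 14.5/29.53 = 176.8°, f₁ = (1 − cos θ₁)/2 = 0.999.
θ₂ = 360° × 11.4/29.53 = 139.0°, f₂ = (1 − cos θ₂)/2 = 0.877.
Change = f₂ − f₁ = -0.122 → -12 percentage points.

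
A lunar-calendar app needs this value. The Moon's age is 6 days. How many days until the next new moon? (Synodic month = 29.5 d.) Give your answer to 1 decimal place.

23.5 days

One full lunation from the last new moon is 29.5 d; remaining = 29.5 − 6 = 23.500 d.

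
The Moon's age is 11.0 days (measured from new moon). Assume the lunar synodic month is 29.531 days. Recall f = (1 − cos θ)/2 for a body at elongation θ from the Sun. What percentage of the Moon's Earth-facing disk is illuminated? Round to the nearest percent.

Phase angle: θ = 360°·(11.0 d)/(29.531 d) = 134.1°.
cos 134.1° = (-0.696), so f = (1 − (-0.696))/2 = 0.848, so 85%.

85%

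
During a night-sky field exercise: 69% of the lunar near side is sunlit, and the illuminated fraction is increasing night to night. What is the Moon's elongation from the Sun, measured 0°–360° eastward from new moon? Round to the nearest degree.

From f = (1 − cos θ)/2: cos θ = 1 − 2×0.69 = -0.380; arccos → 112.3°.
Before full moon the principal value applies: θ = 112.3°.

112°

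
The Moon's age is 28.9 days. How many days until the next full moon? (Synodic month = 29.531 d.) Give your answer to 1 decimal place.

Full moon is 0.5 of the way through the cycle: age 0.5 × 29.531 = 14.765 d.
This lunation's full moon (14.765 d) has passed, so add one period: 44.296 − 28.9 = 15.396 days.

15.4 days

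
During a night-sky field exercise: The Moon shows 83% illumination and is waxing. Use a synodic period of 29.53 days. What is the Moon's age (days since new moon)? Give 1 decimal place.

Invert f = (1 − cos θ)/2 to get cos θ = 1 − 2(0.83) = -0.660, hence θ₀ = arccos -0.660 = 131.3°.
Before full moon the principal value applies: θ = 131.3°.
That fraction of the synodic month is 131.3/360 × 29.53 d ≈ 10.77 d.

10.8 days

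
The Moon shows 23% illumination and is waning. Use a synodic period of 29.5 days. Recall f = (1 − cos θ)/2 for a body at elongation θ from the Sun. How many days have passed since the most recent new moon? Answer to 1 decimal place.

24.8 days

Invert f = (1 − cos θ)/2 to get cos θ = 1 − 2(0.23) = 0.540, hence θ₀ = arccos 0.540 = 57.3°.
Waning ⇒ past full, so θ = 360° − 57.3° = 302.7°.
Age = 29.5 × 302.7°/360° ≈ 24.80 days.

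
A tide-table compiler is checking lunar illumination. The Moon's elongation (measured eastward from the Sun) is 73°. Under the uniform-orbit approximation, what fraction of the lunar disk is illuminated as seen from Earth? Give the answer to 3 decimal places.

0.354

f = (1 − cos 73°)/2 = (1 − 0.292)/2 ≈ 0.354.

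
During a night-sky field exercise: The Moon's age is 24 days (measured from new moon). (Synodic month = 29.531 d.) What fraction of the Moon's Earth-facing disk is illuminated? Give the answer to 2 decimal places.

0.31

Phase angle: θ = 360°·(24 d)/(29.531 d) = 292.6°.
Illuminated fraction = (1 − cos 292.6°)/2 = (1 − 0.384)/2 ≈ 0.308.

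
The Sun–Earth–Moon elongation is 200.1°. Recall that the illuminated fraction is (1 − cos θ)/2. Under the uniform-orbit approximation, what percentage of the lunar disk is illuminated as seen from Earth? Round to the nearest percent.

97%

f = (1 − cos 200.1°)/2 = (1 − (-0.939))/2 ≈ 0.970, i.e. 97%.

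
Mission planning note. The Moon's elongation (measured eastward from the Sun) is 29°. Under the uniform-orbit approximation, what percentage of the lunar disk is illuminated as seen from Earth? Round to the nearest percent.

cos 29° = 0.875, so f = (1 − 0.875)/2 = 0.063, i.e. 6%.

6%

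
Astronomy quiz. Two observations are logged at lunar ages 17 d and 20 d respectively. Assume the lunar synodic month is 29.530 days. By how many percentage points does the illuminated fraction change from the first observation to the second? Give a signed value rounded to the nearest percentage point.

First observation: θ = 360°·17/29.530 = 207.2°, so f = 0.945.
Second observation: θ = 243.8°, f = 0.721.
Δf = 0.721 − 0.945 = -0.224, i.e. -22 pp.

-22 pp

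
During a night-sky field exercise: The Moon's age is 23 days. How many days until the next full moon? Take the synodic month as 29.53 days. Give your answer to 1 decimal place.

21.3 days

Full moon is 0.5 of the way through the cycle: age 0.5 × 29.53 = 14.765 d.
Already past this cycle's full moon; the next is at 14.765 + 29.53 = 44.295 d, so 44.295 − 23 = 21.295 days.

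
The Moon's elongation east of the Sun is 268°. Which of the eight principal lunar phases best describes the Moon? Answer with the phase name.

last quarter

268° lies in the last quarter sector of the 8-phase cycle.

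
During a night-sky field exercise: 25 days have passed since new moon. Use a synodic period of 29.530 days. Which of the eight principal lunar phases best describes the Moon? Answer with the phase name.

waning crescent

θ ≈ 360° × 25/29.530 = 305°, which falls in the waning crescent sector.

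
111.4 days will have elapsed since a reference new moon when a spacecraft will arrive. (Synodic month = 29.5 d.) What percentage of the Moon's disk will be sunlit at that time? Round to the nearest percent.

42%

111.4 d spans 3 complete synodic months (3 × 29.5 = 88.50 d) plus 22.90 d.
Elongation θ = 360° × 22.90/29.5 ≈ 279.5°.
With cos θ = 0.164, the lit fraction is (1 − 0.164)/2 ≈ 0.418, so 42%.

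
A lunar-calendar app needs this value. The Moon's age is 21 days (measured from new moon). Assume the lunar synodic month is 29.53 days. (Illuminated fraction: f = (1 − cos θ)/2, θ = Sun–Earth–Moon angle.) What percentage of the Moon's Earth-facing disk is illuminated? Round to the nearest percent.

Elongation θ = 360° × 21/29.53 ≈ 256.0°.
cos 256.0° = (-0.242), so f = (1 − (-0.242))/2 = 0.621, so 62%.

62%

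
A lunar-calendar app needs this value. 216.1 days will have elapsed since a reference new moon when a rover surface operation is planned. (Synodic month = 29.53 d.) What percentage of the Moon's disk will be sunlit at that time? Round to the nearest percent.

71%

216.1/29.53 = 7.318 lunations, so 7 complete cycles and 9.39 d into the next.
Phase angle: θ = 360°·(9.39 d)/(29.53 d) = 114.5°.
cos 114.5° = (-0.414), so f = (1 − (-0.414))/2 = 0.707, so 71%.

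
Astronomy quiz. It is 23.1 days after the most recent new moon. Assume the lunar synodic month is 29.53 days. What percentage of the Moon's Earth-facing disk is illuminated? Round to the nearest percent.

40%

Phase angle: θ = 360°·(23.1 d)/(29.53 d) = 281.6°.
Illuminated fraction = (1 − cos 281.6°)/2 = (1 − 0.201)/2 ≈ 0.399, so 40%.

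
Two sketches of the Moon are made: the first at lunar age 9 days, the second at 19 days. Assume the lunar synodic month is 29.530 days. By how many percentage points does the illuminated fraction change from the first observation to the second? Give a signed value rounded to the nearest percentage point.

+14 pp

θ₁ = 360° × 9/29.530 = 109.7°, f₁ = (1 − cos θ₁)/2 = 0.669.
θ₂ = 360° × 19/29.530 = 231.6°, f₂ = (1 − cos θ₂)/2 = 0.810.
Change = f₂ − f₁ = +0.142 → +14 percentage points.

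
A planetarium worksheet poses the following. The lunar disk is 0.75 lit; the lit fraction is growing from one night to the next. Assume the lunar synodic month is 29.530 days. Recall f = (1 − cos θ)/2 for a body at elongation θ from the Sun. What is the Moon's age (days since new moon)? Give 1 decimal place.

9.8 days

From f = (1 − cos θ)/2: cos θ = 1 − 2×0.75 = -0.500; arccos → 120.0°.
Waxing ⇒ before full, so θ = 120.0°.
That fraction of the synodic month is 120.0/360 × 29.530 d ≈ 9.84 d.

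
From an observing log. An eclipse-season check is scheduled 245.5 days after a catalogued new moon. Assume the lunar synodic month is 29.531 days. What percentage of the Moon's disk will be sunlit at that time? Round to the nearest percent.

Reduce mod P: 245.5 − 8×29.531 = 9.25 d into the current lunation.
The Moon has covered 9.25/29.531 of its cycle, so θ ≈ 360° × 9.25/29.531 = 112.8°.
With cos θ = (-0.387), the lit fraction is (1 − (-0.387))/2 ≈ 0.694, so 69%.

69%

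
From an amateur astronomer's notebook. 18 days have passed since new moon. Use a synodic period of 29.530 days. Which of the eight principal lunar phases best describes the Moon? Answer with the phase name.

waning gibbous

At 18/29.530 of the cycle, θ ≈ 219° — the waning gibbous range.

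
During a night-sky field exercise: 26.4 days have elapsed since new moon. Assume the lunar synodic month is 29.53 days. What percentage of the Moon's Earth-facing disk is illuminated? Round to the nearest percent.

11%

Elongation θ = 360° × 26.4/29.53 ≈ 321.8°.
Illuminated fraction = (1 − cos 321.8°)/2 = (1 − 0.786)/2 ≈ 0.107, so 11%.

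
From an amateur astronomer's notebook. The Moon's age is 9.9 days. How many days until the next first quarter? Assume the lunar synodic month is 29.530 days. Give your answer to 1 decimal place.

27.0 days

First quarter is 0.25 of the way through the cycle: age 0.25 × 29.530 = 7.383 d.
Already past this cycle's first quarter; the next is at 7.383 + 29.530 = 36.913 d, so 36.913 − 9.9 = 27.013 days.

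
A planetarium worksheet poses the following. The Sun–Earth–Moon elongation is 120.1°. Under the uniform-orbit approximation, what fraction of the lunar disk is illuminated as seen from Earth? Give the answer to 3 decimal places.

f = (1 − cos 120.1°)/2 = (1 − (-0.502))/2 ≈ 0.751.

0.751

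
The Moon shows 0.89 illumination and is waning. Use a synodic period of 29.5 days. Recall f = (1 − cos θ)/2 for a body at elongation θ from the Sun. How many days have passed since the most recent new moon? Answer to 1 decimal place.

17.9 days

cos θ = 1 − 2f = -0.780, giving a principal value of 141.3°.
Since the Moon is past full (waning), take the reflex angle: θ = 360° − 141.3° = 218.7°.
At 360°/29.5 d per day, 218.7° corresponds to 17.92 days.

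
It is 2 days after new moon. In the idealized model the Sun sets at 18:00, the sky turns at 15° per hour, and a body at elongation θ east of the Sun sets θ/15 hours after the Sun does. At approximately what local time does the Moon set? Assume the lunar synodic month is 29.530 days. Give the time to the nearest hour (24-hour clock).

20:00

Elongation θ = 360° × 2/29.530 ≈ 24.4°.
The Moon trails the Sun by θ/15 = 24.4/15 ≈ 1.63 hours.
18:00 + 1.63 h ≈ 19:38 → 20:00 to the nearest hour.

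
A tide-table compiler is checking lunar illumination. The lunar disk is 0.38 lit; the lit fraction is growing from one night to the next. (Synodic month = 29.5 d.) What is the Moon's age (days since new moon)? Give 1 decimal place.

From f = (1 − cos θ)/2: cos θ = 1 − 2×0.38 = 0.240; arccos → 76.1°.
The Moon is waxing (0°–180°), so θ = 76.1° directly.
At 360°/29.5 d per day, 76.1° corresponds to 6.24 days.

6.2 days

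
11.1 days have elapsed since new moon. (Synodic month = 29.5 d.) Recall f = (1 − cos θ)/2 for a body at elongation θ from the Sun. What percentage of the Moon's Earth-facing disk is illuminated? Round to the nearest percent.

The Moon has covered 11.1/29.5 of its cycle, so θ ≈ 360° × 11.1/29.5 = 135.5°.
Illuminated fraction = (1 − cos 135.5°)/2 = (1 − (-0.713))/2 ≈ 0.856, so 86%.

86%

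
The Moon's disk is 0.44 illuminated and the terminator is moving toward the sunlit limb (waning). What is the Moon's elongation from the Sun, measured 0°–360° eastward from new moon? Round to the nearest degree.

cos θ = 1 − 2f = 0.120, giving a principal value of 83.1°.
Since the Moon is past full (waning), take the reflex angle: θ = 360° − 83.1° = 276.9°.

277°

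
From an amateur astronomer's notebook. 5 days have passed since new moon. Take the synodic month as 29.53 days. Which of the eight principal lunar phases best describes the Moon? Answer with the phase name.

waxing crescent

θ ≈ 360° × 5/29.53 = 61°, which falls in the waxing crescent sector.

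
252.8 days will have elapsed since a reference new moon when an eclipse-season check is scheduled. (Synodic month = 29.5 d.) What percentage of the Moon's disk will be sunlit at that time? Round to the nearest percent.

Reduce mod P: 252.8 − 8×29.5 = 16.80 d into the current lunation.
Phase angle: θ = 360°·(16.80 d)/(29.5 d) = 205.0°.
With cos θ = (-0.906), the lit fraction is (1 − (-0.906))/2 ≈ 0.953, so 95%.

95%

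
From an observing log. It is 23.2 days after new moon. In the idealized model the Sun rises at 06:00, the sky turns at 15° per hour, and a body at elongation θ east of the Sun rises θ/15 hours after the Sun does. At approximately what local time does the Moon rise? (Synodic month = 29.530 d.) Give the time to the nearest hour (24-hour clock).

The Moon has covered 23.2/29.530 of its cycle, so θ ≈ 360° × 23.2/29.530 = 282.8°.
Delay after the Sun = 282.8° / (15°/h) ≈ 18.86 h.
06:00 + 18.86 h ≈ 00:51 → 01:00 to the nearest hour.

01:00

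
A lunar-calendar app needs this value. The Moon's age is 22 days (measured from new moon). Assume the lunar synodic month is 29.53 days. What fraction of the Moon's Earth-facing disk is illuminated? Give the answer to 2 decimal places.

0.52

The Moon has covered 22/29.53 of its cycle, so θ ≈ 360° × 22/29.53 = 268.2°.
Illuminated fraction = (1 − cos 268.2°)/2 = (1 − (-0.031))/2 ≈ 0.516.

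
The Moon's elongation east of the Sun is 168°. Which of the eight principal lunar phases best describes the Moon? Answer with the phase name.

168° lies in the full moon sector of the 8-phase cycle.

full moon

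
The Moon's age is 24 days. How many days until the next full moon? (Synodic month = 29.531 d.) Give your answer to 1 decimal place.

20.3 days

Full moon is 0.5 of the way through the cycle: age 0.5 × 29.531 = 14.765 d.
This lunation's full moon (14.765 d) has passed, so add one period: 44.296 − 24 = 20.296 days.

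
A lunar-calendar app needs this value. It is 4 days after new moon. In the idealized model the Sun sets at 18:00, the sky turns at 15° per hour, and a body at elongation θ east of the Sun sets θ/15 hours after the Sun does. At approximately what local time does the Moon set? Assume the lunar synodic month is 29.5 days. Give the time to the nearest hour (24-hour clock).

21:00

Phase angle: θ = 360°·(4 d)/(29.5 d) = 48.8°.
Delay after the Sun = 48.8° / (15°/h) ≈ 3.25 h.
18:00 + 3.25 h ≈ 21:15 → 21:00 to the nearest hour.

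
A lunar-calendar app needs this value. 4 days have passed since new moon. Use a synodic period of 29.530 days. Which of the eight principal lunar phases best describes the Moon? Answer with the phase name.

θ ≈ 360° × 4/29.530 = 49°, which falls in the waxing crescent sector.

waxing crescent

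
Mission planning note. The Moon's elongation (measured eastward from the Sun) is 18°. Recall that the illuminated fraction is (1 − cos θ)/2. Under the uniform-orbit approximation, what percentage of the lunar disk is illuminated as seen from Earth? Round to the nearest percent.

f = (1 − cos 18°)/2 = (1 − 0.951)/2 ≈ 0.024, i.e. 2%.

2%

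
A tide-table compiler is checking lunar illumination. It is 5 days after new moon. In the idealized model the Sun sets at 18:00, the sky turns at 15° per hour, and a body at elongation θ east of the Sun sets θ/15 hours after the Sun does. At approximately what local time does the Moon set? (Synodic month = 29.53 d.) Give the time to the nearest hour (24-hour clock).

22:00

The Moon has covered 5/29.53 of its cycle, so θ ≈ 360° × 5/29.53 = 61.0°.
At 15° of sky rotation per hour, 61.0° corresponds to a 4.06 h lag.
18:00 + 4.06 h ≈ 22:04 → 22:00 to the nearest hour.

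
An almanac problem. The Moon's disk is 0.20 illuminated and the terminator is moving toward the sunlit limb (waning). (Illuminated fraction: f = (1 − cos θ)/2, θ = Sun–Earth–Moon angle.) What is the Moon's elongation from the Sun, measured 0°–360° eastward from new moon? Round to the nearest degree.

cos θ = 1 − 2f = 0.600, giving a principal value of 53.1°.
Waning ⇒ past full, so θ = 360° − 53.1° = 306.9°.

307°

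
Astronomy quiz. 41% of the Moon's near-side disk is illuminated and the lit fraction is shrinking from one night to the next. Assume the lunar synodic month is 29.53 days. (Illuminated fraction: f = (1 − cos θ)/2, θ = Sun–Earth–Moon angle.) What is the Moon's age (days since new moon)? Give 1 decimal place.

23.0 days

From f = (1 − cos θ)/2: cos θ = 1 − 2×0.41 = 0.180; arccos → 79.6°.
Since the Moon is past full (waning), take the reflex angle: θ = 360° − 79.6° = 280.4°.
At 360°/29.53 d per day, 280.4° corresponds to 23.00 days.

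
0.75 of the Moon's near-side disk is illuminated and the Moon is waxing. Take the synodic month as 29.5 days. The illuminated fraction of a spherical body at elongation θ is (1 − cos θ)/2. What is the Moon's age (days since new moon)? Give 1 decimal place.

Invert f = (1 − cos θ)/2 to get cos θ = 1 − 2(0.75) = -0.500, hence θ₀ = arccos -0.500 = 120.0°.
Waxing ⇒ before full, so θ = 120.0°.
That fraction of the synodic month is 120.0/360 × 29.5 d ≈ 9.83 d.

9.8 days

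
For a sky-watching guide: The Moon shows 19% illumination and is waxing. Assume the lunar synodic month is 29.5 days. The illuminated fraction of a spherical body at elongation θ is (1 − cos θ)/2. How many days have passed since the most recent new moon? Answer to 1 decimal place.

cos θ = 1 − 2f = 0.620, giving a principal value of 51.7°.
The Moon is waxing (0°–180°), so θ = 51.7° directly.
At 360°/29.5 d per day, 51.7° corresponds to 4.24 days.

4.2 days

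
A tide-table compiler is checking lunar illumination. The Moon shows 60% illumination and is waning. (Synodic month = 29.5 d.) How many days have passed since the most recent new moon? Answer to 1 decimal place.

21.2 days

From f = (1 − cos θ)/2: cos θ = 1 − 2×0.60 = -0.200; arccos → 101.5°.
A waning Moon lies in 180°–360°, so θ = 360° − 101.5° = 258.5°.
Age = 29.5 × 258.5°/360° ≈ 21.18 days.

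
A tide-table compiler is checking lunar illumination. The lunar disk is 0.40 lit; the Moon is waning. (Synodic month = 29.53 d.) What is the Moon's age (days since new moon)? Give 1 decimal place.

cos θ = 1 − 2f = 0.200, giving a principal value of 78.5°.
A waning Moon lies in 180°–360°, so θ = 360° − 78.5° = 281.5°.
At 360°/29.53 d per day, 281.5° corresponds to 23.09 days.

23.1 days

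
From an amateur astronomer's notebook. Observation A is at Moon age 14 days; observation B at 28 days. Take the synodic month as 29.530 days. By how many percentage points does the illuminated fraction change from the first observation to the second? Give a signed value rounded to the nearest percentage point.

First observation: θ = 360°·14/29.530 = 170.7°, so f = 0.993.
Second observation: θ = 341.3°, f = 0.026.
Δf = 0.026 − 0.993 = -0.967, i.e. -97 pp.

-97 pp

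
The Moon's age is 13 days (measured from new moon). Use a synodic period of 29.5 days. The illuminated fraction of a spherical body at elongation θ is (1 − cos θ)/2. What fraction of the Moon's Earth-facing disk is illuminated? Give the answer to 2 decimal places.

0.97

Phase angle: θ = 360°·(13 d)/(29.5 d) = 158.6°.
Illuminated fraction = (1 − cos 158.6°)/2 = (1 − (-0.931))/2 ≈ 0.966.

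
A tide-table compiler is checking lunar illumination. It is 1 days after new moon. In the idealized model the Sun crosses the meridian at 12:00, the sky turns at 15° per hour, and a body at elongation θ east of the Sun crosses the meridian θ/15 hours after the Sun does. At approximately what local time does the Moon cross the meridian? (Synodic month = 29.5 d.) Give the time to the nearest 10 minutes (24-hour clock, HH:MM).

12:50

The Moon has covered 1/29.5 of its cycle, so θ ≈ 360° × 1/29.5 = 12.2°.
Delay after the Sun = 12.2° / (15°/h) ≈ 0.81 h.
12:00 + 0.814 h ≈ 12:49 → 12:50 to the nearest ten minutes.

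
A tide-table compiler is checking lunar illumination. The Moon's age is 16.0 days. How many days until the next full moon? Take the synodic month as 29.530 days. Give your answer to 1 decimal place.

Full moon occurs at elongation 180°, i.e. at age 29.530 × 180/360 = 14.765 d.
Already past this cycle's full moon; the next is at 14.765 + 29.530 = 44.295 d, so 44.295 − 16.0 = 28.295 days.

28.3 days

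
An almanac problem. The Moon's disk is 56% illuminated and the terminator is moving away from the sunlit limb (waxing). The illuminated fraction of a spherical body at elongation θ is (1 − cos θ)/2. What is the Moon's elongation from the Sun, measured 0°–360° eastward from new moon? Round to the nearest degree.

97°

Invert f = (1 − cos θ)/2 to get cos θ = 1 − 2(0.56) = -0.120, hence θ₀ = arccos -0.120 = 96.9°.
Before full moon the principal value applies: θ = 96.9°.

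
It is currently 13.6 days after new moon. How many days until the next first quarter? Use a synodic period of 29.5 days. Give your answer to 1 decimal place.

23.3 days

First quarter occurs at elongation 90°, i.e. at age 29.5 × 90/360 = 7.375 d.
This lunation's first quarter (7.375 d) has passed, so add one period: 36.875 − 13.6 = 23.275 days.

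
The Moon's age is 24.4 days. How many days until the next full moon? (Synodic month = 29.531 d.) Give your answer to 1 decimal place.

19.9 days

Full moon occurs at elongation 180°, i.e. at age 29.531 × 180/360 = 14.765 d.
This lunation's full moon (14.765 d) has passed, so add one period: 44.296 − 24.4 = 19.896 days.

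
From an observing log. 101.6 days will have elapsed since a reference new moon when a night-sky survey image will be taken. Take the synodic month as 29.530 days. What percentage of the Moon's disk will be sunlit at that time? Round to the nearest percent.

101.6 d spans 3 complete synodic months (3 × 29.530 = 88.59 d) plus 13.01 d.
Elongation θ = 360° × 13.01/29.530 ≈ 158.6°.
cos 158.6° = (-0.931), so f = (1 − (-0.931))/2 = 0.966, so 97%.

97%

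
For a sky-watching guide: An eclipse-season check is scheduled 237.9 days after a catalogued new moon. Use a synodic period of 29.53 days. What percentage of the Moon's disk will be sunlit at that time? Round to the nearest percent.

237.9 d spans 8 complete synodic months (8 × 29.53 = 236.24 d) plus 1.66 d.
The Moon has covered 1.66/29.53 of its cycle, so θ ≈ 360° × 1.66/29.53 = 20.2°.
With cos θ = 0.938, the lit fraction is (1 − 0.938)/2 ≈ 0.031, so 3%.

3%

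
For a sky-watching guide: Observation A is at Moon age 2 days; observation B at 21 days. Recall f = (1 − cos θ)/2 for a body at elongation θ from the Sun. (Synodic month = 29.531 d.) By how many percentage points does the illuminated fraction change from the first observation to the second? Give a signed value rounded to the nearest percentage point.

+58 pp

First observation: θ = 360°·2/29.531 = 24.4°, so f = 0.045.
Second observation: θ = 256.0°, f = 0.621.
Δf = 0.621 − 0.045 = +0.576, i.e. +58 pp.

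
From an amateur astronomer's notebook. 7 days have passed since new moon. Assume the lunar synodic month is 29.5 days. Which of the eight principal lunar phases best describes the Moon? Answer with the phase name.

θ ≈ 360° × 7/29.5 = 85°, which falls in the first quarter sector.

first quarter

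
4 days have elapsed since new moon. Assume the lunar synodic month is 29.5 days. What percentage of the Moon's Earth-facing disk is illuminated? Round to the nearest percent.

Elongation θ = 360° × 4/29.5 ≈ 48.8°.
cos 48.8° = 0.659, so f = (1 − 0.659)/2 = 0.171, so 17%.

17%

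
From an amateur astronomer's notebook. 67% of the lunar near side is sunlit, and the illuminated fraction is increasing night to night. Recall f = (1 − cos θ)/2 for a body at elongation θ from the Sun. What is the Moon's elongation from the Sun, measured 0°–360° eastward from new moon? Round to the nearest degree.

110°

From f = (1 − cos θ)/2: cos θ = 1 − 2×0.67 = -0.340; arccos → 109.9°.
Before full moon the principal value applies: θ = 109.9°.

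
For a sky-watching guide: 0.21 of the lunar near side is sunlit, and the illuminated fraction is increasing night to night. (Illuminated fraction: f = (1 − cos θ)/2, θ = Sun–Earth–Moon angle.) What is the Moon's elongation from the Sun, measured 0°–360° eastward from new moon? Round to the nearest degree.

55°

Invert f = (1 − cos θ)/2 to get cos θ = 1 − 2(0.21) = 0.580, hence θ₀ = arccos 0.580 = 54.5°.
Waxing ⇒ before full, so θ = 54.5°.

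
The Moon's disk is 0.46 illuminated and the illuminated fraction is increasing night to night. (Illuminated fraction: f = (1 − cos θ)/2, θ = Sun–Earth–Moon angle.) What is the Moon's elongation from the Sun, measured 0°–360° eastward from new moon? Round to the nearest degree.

cos θ = 1 − 2f = 0.080, giving a principal value of 85.4°.
The Moon is waxing (0°–180°), so θ = 85.4° directly.

85°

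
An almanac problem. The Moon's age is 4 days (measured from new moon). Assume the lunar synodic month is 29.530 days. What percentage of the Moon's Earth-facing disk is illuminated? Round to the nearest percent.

17%

Phase angle: θ = 360°·(4 d)/(29.530 d) = 48.8°.
With cos θ = 0.659, the lit fraction is (1 − 0.659)/2 ≈ 0.170, so 17%.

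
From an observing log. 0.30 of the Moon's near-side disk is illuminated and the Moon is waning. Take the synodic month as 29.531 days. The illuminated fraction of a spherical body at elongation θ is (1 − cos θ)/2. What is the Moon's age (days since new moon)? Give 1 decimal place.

Invert f = (1 − cos θ)/2 to get cos θ = 1 − 2(0.30) = 0.400, hence θ₀ = arccos 0.400 = 66.4°.
Since the Moon is past full (waning), take the reflex angle: θ = 360° − 66.4° = 293.6°.
Age = 29.531 × 293.6°/360° ≈ 24.08 days.

24.1 days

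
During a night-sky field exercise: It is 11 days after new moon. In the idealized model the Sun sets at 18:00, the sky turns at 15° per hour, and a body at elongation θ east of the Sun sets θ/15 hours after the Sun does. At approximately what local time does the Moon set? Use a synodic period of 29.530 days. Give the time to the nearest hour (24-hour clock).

The Moon has covered 11/29.530 of its cycle, so θ ≈ 360° × 11/29.530 = 134.1°.
At 15° of sky rotation per hour, 134.1° corresponds to a 8.94 h lag.
18:00 + 8.94 h ≈ 02:56 → 03:00 to the nearest hour.

03:00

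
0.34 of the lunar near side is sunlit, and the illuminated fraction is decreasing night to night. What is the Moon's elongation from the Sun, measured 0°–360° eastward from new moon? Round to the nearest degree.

289°

cos θ = 1 − 2f = 0.320, giving a principal value of 71.3°.
A waning Moon lies in 180°–360°, so θ = 360° − 71.3° = 288.7°.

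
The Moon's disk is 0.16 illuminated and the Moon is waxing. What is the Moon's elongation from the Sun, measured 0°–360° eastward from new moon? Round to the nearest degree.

47°

From f = (1 − cos θ)/2: cos θ = 1 − 2×0.16 = 0.680; arccos → 47.2°.
Before full moon the principal value applies: θ = 47.2°.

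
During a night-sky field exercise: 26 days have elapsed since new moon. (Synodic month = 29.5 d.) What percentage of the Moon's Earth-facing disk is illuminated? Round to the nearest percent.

Phase angle: θ = 360°·(26 d)/(29.5 d) = 317.3°.
Illuminated fraction = (1 − cos 317.3°)/2 = (1 − 0.735)/2 ≈ 0.133, so 13%.

13%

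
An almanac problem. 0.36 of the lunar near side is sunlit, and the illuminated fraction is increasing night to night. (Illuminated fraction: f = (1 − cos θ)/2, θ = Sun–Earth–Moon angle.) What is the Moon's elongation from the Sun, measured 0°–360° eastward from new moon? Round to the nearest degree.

74°

Invert f = (1 − cos θ)/2 to get cos θ = 1 − 2(0.36) = 0.280, hence θ₀ = arccos 0.280 = 73.7°.
Before full moon the principal value applies: θ = 73.7°.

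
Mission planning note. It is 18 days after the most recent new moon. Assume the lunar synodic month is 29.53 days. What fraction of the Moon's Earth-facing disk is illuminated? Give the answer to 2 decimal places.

Phase angle: θ = 360°·(18 d)/(29.53 d) = 219.4°.
Illuminated fraction = (1 − cos 219.4°)/2 = (1 − (-0.772))/2 ≈ 0.886.

0.89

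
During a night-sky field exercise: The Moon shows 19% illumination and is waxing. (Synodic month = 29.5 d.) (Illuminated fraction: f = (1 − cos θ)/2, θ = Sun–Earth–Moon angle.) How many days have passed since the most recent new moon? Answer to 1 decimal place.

cos θ = 1 − 2f = 0.620, giving a principal value of 51.7°.
Waxing ⇒ before full, so θ = 51.7°.
That fraction of the synodic month is 51.7/360 × 29.5 d ≈ 4.24 d.

4.2 days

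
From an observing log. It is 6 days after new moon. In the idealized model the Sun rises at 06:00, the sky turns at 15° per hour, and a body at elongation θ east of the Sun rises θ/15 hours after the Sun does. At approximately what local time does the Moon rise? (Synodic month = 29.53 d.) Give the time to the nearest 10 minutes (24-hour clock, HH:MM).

10:50

The Moon has covered 6/29.53 of its cycle, so θ ≈ 360° × 6/29.53 = 73.1°.
At 15° of sky rotation per hour, 73.1° corresponds to a 4.88 h lag.
06:00 + 4.876 h ≈ 10:53 → 10:50 to the nearest ten minutes.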